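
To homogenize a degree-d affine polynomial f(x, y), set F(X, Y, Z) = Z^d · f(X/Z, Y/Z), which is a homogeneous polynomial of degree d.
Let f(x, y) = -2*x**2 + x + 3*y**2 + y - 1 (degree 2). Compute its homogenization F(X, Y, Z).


F(X, Y, Z) = -2*X**2 + X*Z + 3*Y**2 + Y*Z - Z**2

deg(f) = 2.
Substitute x = X/Z, y = Y/Z into f, then multiply by Z^2.
  monomial -2·x^2·y^0 ↦ -2·X^2·Y^0·Z^0.
  monomial 1·x^1·y^0 ↦ 1·X^1·Y^0·Z^1.
  monomial 3·x^0·y^2 ↦ 3·X^0·Y^2·Z^0.
  monomial 1·x^0·y^1 ↦ 1·X^0·Y^1·Z^1.
  monomial -1·x^0·y^0 ↦ -1·X^0·Y^0·Z^2.
Collecting: F(X, Y, Z) = -2*X**2 + X*Z + 3*Y**2 + Y*Z - Z**2.


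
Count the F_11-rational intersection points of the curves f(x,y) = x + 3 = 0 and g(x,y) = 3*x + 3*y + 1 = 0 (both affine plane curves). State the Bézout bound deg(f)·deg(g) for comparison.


Common zeros: {(8, 10)}; count = 1; Bézout bound = 1.

deg(f) = 1, deg(g) = 1, so Bézout bound = 1.
Scan x ∈ F_11. For each x, list the y ∈ F_11 with f(x, y) ≡ 0 and those with g(x, y) ≡ 0 (mod 11); the common zeros in that column are the intersection.
  x = 0: f ≡ 0 at y ∈ ∅; g ≡ 0 at y ∈ {7}; common: ∅.
  x = 1: f ≡ 0 at y ∈ ∅; g ≡ 0 at y ∈ {6}; common: ∅.
  x = 2: f ≡ 0 at y ∈ ∅; g ≡ 0 at y ∈ {5}; common: ∅.
  x = 3: f ≡ 0 at y ∈ ∅; g ≡ 0 at y ∈ {4}; common: ∅.
  x = 4: f ≡ 0 at y ∈ ∅; g ≡ 0 at y ∈ {3}; common: ∅.
  x = 5: f ≡ 0 at y ∈ ∅; g ≡ 0 at y ∈ {2}; common: ∅.
  x = 6: f ≡ 0 at y ∈ ∅; g ≡ 0 at y ∈ {1}; common: ∅.
  x = 7: f ≡ 0 at y ∈ ∅; g ≡ 0 at y ∈ {0}; common: ∅.
  x = 8: f ≡ 0 at y ∈ {0, 1, 2, 3, 4, 5, 6, 7, 8, 9, 10}; g ≡ 0 at y ∈ {10}; common: {10}.
  x = 9: f ≡ 0 at y ∈ ∅; g ≡ 0 at y ∈ {9}; common: ∅.
  x = 10: f ≡ 0 at y ∈ ∅; g ≡ 0 at y ∈ {8}; common: ∅.
Collecting: common zeros = {(8, 10)}, so the count is 1.
Comparison with the Bézout bound: 1 ≤ 1 = deg(f)·deg(g), as expected for curves with no common component (the bound is attained).


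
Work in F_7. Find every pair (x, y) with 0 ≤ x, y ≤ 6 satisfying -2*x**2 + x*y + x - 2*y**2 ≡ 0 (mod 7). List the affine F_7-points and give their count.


Affine F_7-points: {(0, 0), (1, 2), (3, 1), (3, 4), (4, 0), (4, 2), (5, 1), (5, 5)}; count = 8.

For each of the 49 pairs (x, y) ∈ F_7², evaluate f(x, y) mod 7. Record the zeros.
  x = 0: [0↦0, 1↦5, 2↦6, 3↦3, 4↦3, 5↦6, 6↦5]  zeros at y ∈ {0}
  x = 1: [0↦6, 1↦5, 2↦0, 3↦5, 4↦6, 5↦3, 6↦3]  zeros at y ∈ {2}
  x = 2: [0↦1, 1↦1, 2↦4, 3↦3, 4↦5, 5↦3, 6↦4]  zeros at y ∈ ∅
  x = 3: [0↦6, 1↦0, 2↦4, 3↦4, 4↦0, 5↦6, 6↦1]  zeros at y ∈ {1, 4}
  x = 4: [0↦0, 1↦2, 2↦0, 3↦1, 4↦5, 5↦5, 6↦1]  zeros at y ∈ {0, 2}
  x = 5: [0↦4, 1↦0, 2↦6, 3↦1, 4↦6, 5↦0, 6↦4]  zeros at y ∈ {1, 5}
  x = 6: [0↦4, 1↦1, 2↦1, 3↦4, 4↦3, 5↦5, 6↦3]  zeros at y ∈ ∅
Collecting zeros: affine points = {(0, 0), (1, 2), (3, 1), (3, 4), (4, 0), (4, 2), (5, 1), (5, 5)}.
Total count |C(F_7)_aff| = 8.


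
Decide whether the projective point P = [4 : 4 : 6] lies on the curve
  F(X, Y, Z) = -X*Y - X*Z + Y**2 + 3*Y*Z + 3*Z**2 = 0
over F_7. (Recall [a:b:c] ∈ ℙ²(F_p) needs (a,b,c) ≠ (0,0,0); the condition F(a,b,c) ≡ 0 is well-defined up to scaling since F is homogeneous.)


F(4,4,6) ≡ 2 (mod 7); P is NOT on the curve.

Evaluate F(4, 4, 6) term-by-term (mod 7).
  -X*Y ↦ -1·4·4·1 = -16
  -X*Z ↦ -1·4·1·6 = -24
  Y**2 ↦ 1·1·16·1 = 16
  3*Y*Z ↦ 3·1·4·6 = 72
  3*Z**2 ↦ 3·1·1·36 = 108
Sum: F(4, 4, 6) = (-16) + (-24) + (16) + (72) + (108) = 156.
Reducing mod 7: 156 ≡ 2 (mod 7).
Since F(a, b, c) ≡ 2 ≠ 0 (mod 7), P does NOT lie on the curve.


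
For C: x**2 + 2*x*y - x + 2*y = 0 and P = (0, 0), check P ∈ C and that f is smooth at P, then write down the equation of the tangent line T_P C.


Tangent line at P: -x + 2*y = 0.

Step 1: f(0, 0) = 0, so P lies on C.
Step 2: partial derivatives
  f_x(x, y) = 2*x + 2*y - 1, f_y(x, y) = 2*x + 2.
  f_x(P) = -1, f_y(P) = 2 (gradient nonzero, so P is smooth).
Step 3: tangent line at P: -1·(x − 0) + 2·(y − 0) = 0.
Expanding: -x + 2*y = 0.


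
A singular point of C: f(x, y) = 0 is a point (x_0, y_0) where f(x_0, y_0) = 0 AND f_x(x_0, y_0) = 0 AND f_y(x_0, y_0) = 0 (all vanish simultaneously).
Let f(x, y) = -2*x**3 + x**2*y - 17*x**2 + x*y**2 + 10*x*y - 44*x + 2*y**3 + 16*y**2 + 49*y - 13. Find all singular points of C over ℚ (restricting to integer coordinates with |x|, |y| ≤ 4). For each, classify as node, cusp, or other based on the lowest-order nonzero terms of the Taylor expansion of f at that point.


Singular points: {(-3, -2)}; classification: node.

Compute partial derivatives:
  f_x = -6*x**2 + 2*x*y - 34*x + y**2 + 10*y - 44.
  f_y = x**2 + 2*x*y + 10*x + 6*y**2 + 32*y + 49.
Scan x_0 ∈ {−4, ..., 4}. For each x_0, f_y(x_0, y) is a polynomial in y; find its integer roots y ∈ {−4, ..., 4}, then test f_x and f at those candidates.
  x = -4: f_y(-4, y) = 6*y**2 + 24*y + 25; no integer root y with |y| ≤ 4.
  x = -3: f_y(-3, y) = 6*y**2 + 26*y + 28; vanishes at y ∈ {-2}. (-3, -2): f_x = 0, f = 0 — SINGULAR.
  x = -2: f_y(-2, y) = 6*y**2 + 28*y + 33; no integer root y with |y| ≤ 4.
  x = -1: f_y(-1, y) = 6*y**2 + 30*y + 40; no integer root y with |y| ≤ 4.
  x = 0: f_y(0, y) = 6*y**2 + 32*y + 49; no integer root y with |y| ≤ 4.
  x = 1: f_y(1, y) = 6*y**2 + 34*y + 60; no integer root y with |y| ≤ 4.
  x = 2: f_y(2, y) = 6*y**2 + 36*y + 73; no integer root y with |y| ≤ 4.
  x = 3: f_y(3, y) = 6*y**2 + 38*y + 88; no integer root y with |y| ≤ 4.
  x = 4: f_y(4, y) = 6*y**2 + 40*y + 105; no integer root y with |y| ≤ 4.
Only singular point on the grid: (-3, -2).
Classify: substitute x = -3 + u, y = -2 + v and expand: f = -2*u**3 + u**2*v - u**2 + u*v**2 + 2*v**3 + v**2.
No constant or linear terms (consistent with a singular point). Quadratic part: -u**2 + v**2. Cubic part: -2*u**3 + u**2*v + u*v**2 + 2*v**3.
The quadratic part v**2 - u**2 = (v − u)(v + u) splits into two distinct linear factors, so there are two distinct tangent lines y − -2 = ±(x − -3) — this is a node (ordinary double point).
Classification: node.


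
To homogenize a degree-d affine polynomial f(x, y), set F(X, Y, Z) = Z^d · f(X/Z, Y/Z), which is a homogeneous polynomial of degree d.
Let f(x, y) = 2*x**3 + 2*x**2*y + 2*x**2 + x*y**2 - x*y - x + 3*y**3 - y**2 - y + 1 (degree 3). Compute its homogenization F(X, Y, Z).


F(X, Y, Z) = 2*X**3 + 2*X**2*Y + 2*X**2*Z + X*Y**2 - X*Y*Z - X*Z**2 + 3*Y**3 - Y**2*Z - Y*Z**2 + Z**3

deg(f) = 3.
Substitute x = X/Z, y = Y/Z into f, then multiply by Z^3.
  monomial 2·x^3·y^0 ↦ 2·X^3·Y^0·Z^0.
  monomial 2·x^2·y^1 ↦ 2·X^2·Y^1·Z^0.
  monomial 2·x^2·y^0 ↦ 2·X^2·Y^0·Z^1.
  monomial 1·x^1·y^2 ↦ 1·X^1·Y^2·Z^0.
  monomial -1·x^1·y^1 ↦ -1·X^1·Y^1·Z^1.
  monomial -1·x^1·y^0 ↦ -1·X^1·Y^0·Z^2.
  monomial 3·x^0·y^3 ↦ 3·X^0·Y^3·Z^0.
  monomial -1·x^0·y^2 ↦ -1·X^0·Y^2·Z^1.
  monomial -1·x^0·y^1 ↦ -1·X^0·Y^1·Z^2.
  monomial 1·x^0·y^0 ↦ 1·X^0·Y^0·Z^3.
Collecting: F(X, Y, Z) = 2*X**3 + 2*X**2*Y + 2*X**2*Z + X*Y**2 - X*Y*Z - X*Z**2 + 3*Y**3 - Y**2*Z - Y*Z**2 + Z**3.


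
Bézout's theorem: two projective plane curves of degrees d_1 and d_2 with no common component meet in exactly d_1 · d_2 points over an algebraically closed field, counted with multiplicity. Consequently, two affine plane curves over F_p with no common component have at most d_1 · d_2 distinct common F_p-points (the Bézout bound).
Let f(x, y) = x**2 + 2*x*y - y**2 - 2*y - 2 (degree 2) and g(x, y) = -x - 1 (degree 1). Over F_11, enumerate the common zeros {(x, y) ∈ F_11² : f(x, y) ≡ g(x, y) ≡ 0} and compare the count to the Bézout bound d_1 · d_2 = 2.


Common zeros: {(10, 3), (10, 4)}; count = 2; Bézout bound = 2.

deg(f) = 2, deg(g) = 1, so Bézout bound = 2.
Scan x ∈ F_11. For each x, list the y ∈ F_11 with f(x, y) ≡ 0 and those with g(x, y) ≡ 0 (mod 11); the common zeros in that column are the intersection.
  x = 0: f ≡ 0 at y ∈ ∅; g ≡ 0 at y ∈ ∅; common: ∅.
  x = 1: f ≡ 0 at y ∈ ∅; g ≡ 0 at y ∈ ∅; common: ∅.
  x = 2: f ≡ 0 at y ∈ {6, 7}; g ≡ 0 at y ∈ ∅; common: ∅.
  x = 3: f ≡ 0 at y ∈ {2}; g ≡ 0 at y ∈ ∅; common: ∅.
  x = 4: f ≡ 0 at y ∈ {2, 4}; g ≡ 0 at y ∈ ∅; common: ∅.
  x = 5: f ≡ 0 at y ∈ ∅; g ≡ 0 at y ∈ ∅; common: ∅.
  x = 6: f ≡ 0 at y ∈ {3, 7}; g ≡ 0 at y ∈ ∅; common: ∅.
  x = 7: f ≡ 0 at y ∈ ∅; g ≡ 0 at y ∈ ∅; common: ∅.
  x = 8: f ≡ 0 at y ∈ {6, 8}; g ≡ 0 at y ∈ ∅; common: ∅.
  x = 9: f ≡ 0 at y ∈ {8}; g ≡ 0 at y ∈ ∅; common: ∅.
  x = 10: f ≡ 0 at y ∈ {3, 4}; g ≡ 0 at y ∈ {0, 1, 2, 3, 4, 5, 6, 7, 8, 9, 10}; common: {3, 4}.
Collecting: common zeros = {(10, 3), (10, 4)}, so the count is 2.
Comparison with the Bézout bound: 2 ≤ 2 = deg(f)·deg(g), as expected for curves with no common component (the bound is attained).


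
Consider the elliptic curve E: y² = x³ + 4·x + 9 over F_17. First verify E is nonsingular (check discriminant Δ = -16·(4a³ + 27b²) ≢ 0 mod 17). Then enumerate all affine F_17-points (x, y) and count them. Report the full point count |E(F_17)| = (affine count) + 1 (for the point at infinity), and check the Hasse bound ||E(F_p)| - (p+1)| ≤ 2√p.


Affine points = {(0, 3), (0, 14), (2, 5), (2, 12), (4, 2), (4, 15), (5, 1), (5, 16), (8, 3), (8, 14), (9, 3), (9, 14), (12, 0), (14, 2), (14, 15), (16, 2), (16, 15)}; affine count = 17; |E(F_17)| = 18.

Discriminant check: Δ ∝ 4a³ + 27b² = 4·4³ + 27·9² = 4·64 + 27·81 ≡ 12 (mod 17). Nonzero ⇒ E is nonsingular.
For each x ∈ F_17, compute rhs = x³ + 4·x + 9 mod 17, then count y ∈ F_17 with y² ≡ rhs.
  x = 0: rhs = 9, matching y values: 3, 14 (2 points).
  x = 1: rhs = 14, matching y values: none (0 points).
  x = 2: rhs = 8, matching y values: 5, 12 (2 points).
  x = 3: rhs = 14, matching y values: none (0 points).
  x = 4: rhs = 4, matching y values: 2, 15 (2 points).
  x = 5: rhs = 1, matching y values: 1, 16 (2 points).
  x = 6: rhs = 11, matching y values: none (0 points).
  x = 7: rhs = 6, matching y values: none (0 points).
  x = 8: rhs = 9, matching y values: 3, 14 (2 points).
  x = 9: rhs = 9, matching y values: 3, 14 (2 points).
  x = 10: rhs = 12, matching y values: none (0 points).
  x = 11: rhs = 7, matching y values: none (0 points).
  x = 12: rhs = 0, matching y values: 0 (1 points).
  x = 13: rhs = 14, matching y values: none (0 points).
  x = 14: rhs = 4, matching y values: 2, 15 (2 points).
  x = 15: rhs = 10, matching y values: none (0 points).
  x = 16: rhs = 4, matching y values: 2, 15 (2 points).
Total affine count: 17.
Full point count |E(F_17)| = 17 + 1 = 18.
Hasse bound: |18 − (17+1)| = |0| = 0 ≤ 2√17 ≈ 8.2462 ✓.


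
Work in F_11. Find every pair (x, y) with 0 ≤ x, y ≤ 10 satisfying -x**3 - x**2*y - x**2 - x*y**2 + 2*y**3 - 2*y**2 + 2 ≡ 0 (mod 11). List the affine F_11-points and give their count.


Affine F_11-points: {(0, 9), (1, 0), (2, 8), (3, 4), (4, 4), (5, 5), (5, 10), (7, 10), (8, 2), (10, 3), (10, 4), (10, 10)}; count = 12.

For each of the 121 pairs (x, y) ∈ F_11², evaluate f(x, y) mod 11. Record the zeros.
  x = 0: [0↦2, 1↦2, 2↦10, 3↦5, 4↦10, 5↦4, 6↦10, 7↦7, 8↦7, 9↦0, 10↦9]  zeros at y ∈ {9}
  x = 1: [0↦0, 1↦9, 2↦2, 3↦2, 4↦10, 5↦5, 6↦10, 7↦4, 8↦10, 9↦7, 10↦7]  zeros at y ∈ {0}
  x = 2: [0↦1, 1↦6, 2↦4, 3↦7, 4↦5, 5↦10, 6↦1, 7↦1, 8↦0, 9↦10, 10↦10]  zeros at y ∈ {8}
  x = 3: [0↦10, 1↦9, 2↦10, 3↦3, 4↦0, 5↦2, 6↦10, 7↦3, 8↦4, 9↦3, 10↦1]  zeros at y ∈ {4}
  x = 4: [0↦10, 1↦1, 2↦3, 3↦6, 4↦0, 5↦8, 6↦9, 7↦4, 8↦5, 9↦2, 10↦7]  zeros at y ∈ {4}
  x = 5: [0↦6, 1↦9, 2↦10, 3↦10, 4↦10, 5↦0, 6↦3, 7↦9, 8↦8, 9↦1, 10↦0]  zeros at y ∈ {5, 10}
  x = 6: [0↦3, 1↦5, 2↦3, 3↦9, 4↦2, 5↦5, 6↦8, 7↦1, 8↦7, 9↦5, 10↦7]  zeros at y ∈ ∅
  x = 7: [0↦6, 1↦5, 2↦9, 3↦8, 4↦3, 5↦6, 6↦7, 7↦7, 8↦7, 9↦8, 10↦0]  zeros at y ∈ {10}
  x = 8: [0↦9, 1↦3, 2↦0, 3↦1, 4↦7, 5↦8, 6↦5, 7↦10, 8↦2, 9↦4, 10↦6]  zeros at y ∈ {2}
  x = 9: [0↦6, 1↦4, 2↦3, 3↦4, 4↦8, 5↦5, 6↦7, 7↦4, 8↦8, 9↦9, 10↦8]  zeros at y ∈ ∅
  x = 10: [0↦2, 1↦2, 2↦1, 3↦0, 4↦0, 5↦2, 6↦7, 7↦5, 8↦8, 9↦6, 10↦0]  zeros at y ∈ {3, 4, 10}
Collecting zeros: affine points = {(0, 9), (1, 0), (2, 8), (3, 4), (4, 4), (5, 5), (5, 10), (7, 10), (8, 2), (10, 3), (10, 4), (10, 10)}.
Total count |C(F_11)_aff| = 12.


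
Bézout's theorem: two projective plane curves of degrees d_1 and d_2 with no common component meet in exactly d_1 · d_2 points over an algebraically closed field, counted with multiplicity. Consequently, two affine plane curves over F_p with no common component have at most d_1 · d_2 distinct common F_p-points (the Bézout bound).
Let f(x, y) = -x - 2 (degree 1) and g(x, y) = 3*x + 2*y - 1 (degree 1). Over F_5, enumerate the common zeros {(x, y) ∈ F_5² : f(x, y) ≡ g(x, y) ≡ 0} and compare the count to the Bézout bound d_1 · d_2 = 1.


Common zeros: {(3, 1)}; count = 1; Bézout bound = 1.

deg(f) = 1, deg(g) = 1, so Bézout bound = 1.
Scan x ∈ F_5. For each x, list the y ∈ F_5 with f(x, y) ≡ 0 and those with g(x, y) ≡ 0 (mod 5); the common zeros in that column are the intersection.
  x = 0: f ≡ 0 at y ∈ ∅; g ≡ 0 at y ∈ {3}; common: ∅.
  x = 1: f ≡ 0 at y ∈ ∅; g ≡ 0 at y ∈ {4}; common: ∅.
  x = 2: f ≡ 0 at y ∈ ∅; g ≡ 0 at y ∈ {0}; common: ∅.
  x = 3: f ≡ 0 at y ∈ {0, 1, 2, 3, 4}; g ≡ 0 at y ∈ {1}; common: {1}.
  x = 4: f ≡ 0 at y ∈ ∅; g ≡ 0 at y ∈ {2}; common: ∅.
Collecting: common zeros = {(3, 1)}, so the count is 1.
Comparison with the Bézout bound: 1 ≤ 1 = deg(f)·deg(g), as expected for curves with no common component (the bound is attained).


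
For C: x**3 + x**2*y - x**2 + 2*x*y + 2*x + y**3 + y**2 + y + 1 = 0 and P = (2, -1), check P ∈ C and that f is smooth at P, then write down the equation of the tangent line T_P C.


Tangent line at P: 4*x + 10*y + 2 = 0.

Step 1: f(2, -1) = 0, so P lies on C.
Step 2: partial derivatives
  f_x(x, y) = 3*x**2 + 2*x*y - 2*x + 2*y + 2, f_y(x, y) = x**2 + 2*x + 3*y**2 + 2*y + 1.
  f_x(P) = 4, f_y(P) = 10 (gradient nonzero, so P is smooth).
Step 3: tangent line at P: 4·(x − 2) + 10·(y − -1) = 0.
Expanding: 4*x + 10*y + 2 = 0.


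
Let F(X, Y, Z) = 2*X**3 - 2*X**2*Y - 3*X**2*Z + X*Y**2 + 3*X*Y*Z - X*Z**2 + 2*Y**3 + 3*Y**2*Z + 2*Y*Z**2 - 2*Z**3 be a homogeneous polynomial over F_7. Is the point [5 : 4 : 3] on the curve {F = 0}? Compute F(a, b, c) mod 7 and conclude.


F(5,4,3) ≡ 1 (mod 7); P is NOT on the curve.

Evaluate F(5, 4, 3) term-by-term (mod 7).
  2*X**3 ↦ 2·125·1·1 = 250
  -2*X**2*Y ↦ -2·25·4·1 = -200
  -3*X**2*Z ↦ -3·25·1·3 = -225
  X*Y**2 ↦ 1·5·16·1 = 80
  3*X*Y*Z ↦ 3·5·4·3 = 180
  -X*Z**2 ↦ -1·5·1·9 = -45
  2*Y**3 ↦ 2·1·64·1 = 128
  3*Y**2*Z ↦ 3·1·16·3 = 144
  2*Y*Z**2 ↦ 2·1·4·9 = 72
  -2*Z**3 ↦ -2·1·1·27 = -54
Sum: F(5, 4, 3) = (250) + (-200) + (-225) + (80) + (180) + (-45) + (128) + (144) + (72) + (-54) = 330.
Reducing mod 7: 330 ≡ 1 (mod 7).
Since F(a, b, c) ≡ 1 ≠ 0 (mod 7), P does NOT lie on the curve.


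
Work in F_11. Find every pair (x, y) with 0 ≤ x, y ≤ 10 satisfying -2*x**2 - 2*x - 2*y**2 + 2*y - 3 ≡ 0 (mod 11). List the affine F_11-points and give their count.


Affine F_11-points: {(1, 2), (1, 10), (2, 5), (2, 7), (4, 3), (4, 9), (6, 3), (6, 9), (8, 5), (8, 7), (9, 2), (9, 10)}; count = 12.

For each of the 121 pairs (x, y) ∈ F_11², evaluate f(x, y) mod 11. Record the zeros.
  x = 0: [0↦8, 1↦8, 2↦4, 3↦7, 4↦6, 5↦1, 6↦3, 7↦1, 8↦6, 9↦7, 10↦4]  zeros at y ∈ ∅
  x = 1: [0↦4, 1↦4, 2↦0, 3↦3, 4↦2, 5↦8, 6↦10, 7↦8, 8↦2, 9↦3, 10↦0]  zeros at y ∈ {2, 10}
  x = 2: [0↦7, 1↦7, 2↦3, 3↦6, 4↦5, 5↦0, 6↦2, 7↦0, 8↦5, 9↦6, 10↦3]  zeros at y ∈ {5, 7}
  x = 3: [0↦6, 1↦6, 2↦2, 3↦5, 4↦4, 5↦10, 6↦1, 7↦10, 8↦4, 9↦5, 10↦2]  zeros at y ∈ ∅
  x = 4: [0↦1, 1↦1, 2↦8, 3↦0, 4↦10, 5↦5, 6↦7, 7↦5, 8↦10, 9↦0, 10↦8]  zeros at y ∈ {3, 9}
  x = 5: [0↦3, 1↦3, 2↦10, 3↦2, 4↦1, 5↦7, 6↦9, 7↦7, 8↦1, 9↦2, 10↦10]  zeros at y ∈ ∅
  x = 6: [0↦1, 1↦1, 2↦8, 3↦0, 4↦10, 5↦5, 6↦7, 7↦5, 8↦10, 9↦0, 10↦8]  zeros at y ∈ {3, 9}
  x = 7: [0↦6, 1↦6, 2↦2, 3↦5, 4↦4, 5↦10, 6↦1, 7↦10, 8↦4, 9↦5, 10↦2]  zeros at y ∈ ∅
  x = 8: [0↦7, 1↦7, 2↦3, 3↦6, 4↦5, 5↦0, 6↦2, 7↦0, 8↦5, 9↦6, 10↦3]  zeros at y ∈ {5, 7}
  x = 9: [0↦4, 1↦4, 2↦0, 3↦3, 4↦2, 5↦8, 6↦10, 7↦8, 8↦2, 9↦3, 10↦0]  zeros at y ∈ {2, 10}
  x = 10: [0↦8, 1↦8, 2↦4, 3↦7, 4↦6, 5↦1, 6↦3, 7↦1, 8↦6, 9↦7, 10↦4]  zeros at y ∈ ∅
Collecting zeros: affine points = {(1, 2), (1, 10), (2, 5), (2, 7), (4, 3), (4, 9), (6, 3), (6, 9), (8, 5), (8, 7), (9, 2), (9, 10)}.
Total count |C(F_11)_aff| = 12.


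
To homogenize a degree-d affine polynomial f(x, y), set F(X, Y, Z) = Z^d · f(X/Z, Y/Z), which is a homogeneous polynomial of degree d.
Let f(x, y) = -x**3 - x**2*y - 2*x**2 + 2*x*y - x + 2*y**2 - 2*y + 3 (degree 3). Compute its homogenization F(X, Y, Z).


F(X, Y, Z) = -X**3 - X**2*Y - 2*X**2*Z + 2*X*Y*Z - X*Z**2 + 2*Y**2*Z - 2*Y*Z**2 + 3*Z**3

deg(f) = 3.
Substitute x = X/Z, y = Y/Z into f, then multiply by Z^3.
  monomial -1·x^3·y^0 ↦ -1·X^3·Y^0·Z^0.
  monomial -1·x^2·y^1 ↦ -1·X^2·Y^1·Z^0.
  monomial -2·x^2·y^0 ↦ -2·X^2·Y^0·Z^1.
  monomial 2·x^1·y^1 ↦ 2·X^1·Y^1·Z^1.
  monomial -1·x^1·y^0 ↦ -1·X^1·Y^0·Z^2.
  monomial 2·x^0·y^2 ↦ 2·X^0·Y^2·Z^1.
  monomial -2·x^0·y^1 ↦ -2·X^0·Y^1·Z^2.
  monomial 3·x^0·y^0 ↦ 3·X^0·Y^0·Z^3.
Collecting: F(X, Y, Z) = -X**3 - X**2*Y - 2*X**2*Z + 2*X*Y*Z - X*Z**2 + 2*Y**2*Z - 2*Y*Z**2 + 3*Z**3.


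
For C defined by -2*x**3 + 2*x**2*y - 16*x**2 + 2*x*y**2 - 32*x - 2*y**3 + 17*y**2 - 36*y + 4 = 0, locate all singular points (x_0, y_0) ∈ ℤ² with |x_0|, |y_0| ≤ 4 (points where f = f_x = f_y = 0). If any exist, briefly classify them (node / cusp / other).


Singular points: {(-2, 2)}; classification: cusp.

Compute partial derivatives:
  f_x = -6*x**2 + 4*x*y - 32*x + 2*y**2 - 32.
  f_y = 2*x**2 + 4*x*y - 6*y**2 + 34*y - 36.
Scan x_0 ∈ {−4, ..., 4}. For each x_0, f_y(x_0, y) is a polynomial in y; find its integer roots y ∈ {−4, ..., 4}, then test f_x and f at those candidates.
  x = -4: f_y(-4, y) = -6*y**2 + 18*y - 4; no integer root y with |y| ≤ 4.
  x = -3: f_y(-3, y) = -6*y**2 + 22*y - 18; no integer root y with |y| ≤ 4.
  x = -2: f_y(-2, y) = -6*y**2 + 26*y - 28; vanishes at y ∈ {2}. (-2, 2): f_x = 0, f = 0 — SINGULAR.
  x = -1: f_y(-1, y) = -6*y**2 + 30*y - 34; no integer root y with |y| ≤ 4.
  x = 0: f_y(0, y) = -6*y**2 + 34*y - 36; no integer root y with |y| ≤ 4.
  x = 1: f_y(1, y) = -6*y**2 + 38*y - 34; no integer root y with |y| ≤ 4.
  x = 2: f_y(2, y) = -6*y**2 + 42*y - 28; no integer root y with |y| ≤ 4.
  x = 3: f_y(3, y) = -6*y**2 + 46*y - 18; no integer root y with |y| ≤ 4.
  x = 4: f_y(4, y) = -6*y**2 + 50*y - 4; no integer root y with |y| ≤ 4.
Only singular point on the grid: (-2, 2).
Classify: substitute x = -2 + u, y = 2 + v and expand: f = -2*u**3 + 2*u**2*v + 2*u*v**2 - 2*v**3 + v**2.
No constant or linear terms (consistent with a singular point). Quadratic part: v**2. Cubic part: -2*u**3 + 2*u**2*v + 2*u*v**2 - 2*v**3.
The quadratic part v**2 is a perfect square, so there is a single (double) tangent line v = 0, i.e. y = 2. Restricting the cubic part to that line (v = 0) leaves -2*u**3 ≠ 0, so f is not divisible by v and the branch is v² ≈ 2*u**3 to lowest order — this is a cusp.
Classification: cusp.


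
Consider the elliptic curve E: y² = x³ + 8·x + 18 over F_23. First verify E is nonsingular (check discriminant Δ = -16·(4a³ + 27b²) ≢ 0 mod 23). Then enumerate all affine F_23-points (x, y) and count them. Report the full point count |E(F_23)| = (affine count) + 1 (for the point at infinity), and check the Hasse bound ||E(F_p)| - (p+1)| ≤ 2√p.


Affine points = {(0, 8), (0, 15), (1, 2), (1, 21), (3, 0), (6, 11), (6, 12), (7, 7), (7, 16), (12, 5), (12, 18), (20, 6), (20, 17), (22, 3), (22, 20)}; affine count = 15; |E(F_23)| = 16.

Discriminant check: Δ ∝ 4a³ + 27b² = 4·8³ + 27·18² = 4·512 + 27·324 ≡ 9 (mod 23). Nonzero ⇒ E is nonsingular.
For each x ∈ F_23, compute rhs = x³ + 8·x + 18 mod 23, then count y ∈ F_23 with y² ≡ rhs.
  x = 0: rhs = 18, matching y values: 8, 15 (2 points).
  x = 1: rhs = 4, matching y values: 2, 21 (2 points).
  x = 2: rhs = 19, matching y values: none (0 points).
  x = 3: rhs = 0, matching y values: 0 (1 points).
  x = 4: rhs = 22, matching y values: none (0 points).
  x = 5: rhs = 22, matching y values: none (0 points).
  x = 6: rhs = 6, matching y values: 11, 12 (2 points).
  x = 7: rhs = 3, matching y values: 7, 16 (2 points).
  x = 8: rhs = 19, matching y values: none (0 points).
  x = 9: rhs = 14, matching y values: none (0 points).
  x = 10: rhs = 17, matching y values: none (0 points).
  x = 11: rhs = 11, matching y values: none (0 points).
  x = 12: rhs = 2, matching y values: 5, 18 (2 points).
  x = 13: rhs = 19, matching y values: none (0 points).
  x = 14: rhs = 22, matching y values: none (0 points).
  x = 15: rhs = 17, matching y values: none (0 points).
  x = 16: rhs = 10, matching y values: none (0 points).
  x = 17: rhs = 7, matching y values: none (0 points).
  x = 18: rhs = 14, matching y values: none (0 points).
  x = 19: rhs = 14, matching y values: none (0 points).
  x = 20: rhs = 13, matching y values: 6, 17 (2 points).
  x = 21: rhs = 17, matching y values: none (0 points).
  x = 22: rhs = 9, matching y values: 3, 20 (2 points).
Total affine count: 15.
Full point count |E(F_23)| = 15 + 1 = 16.
Hasse bound: |16 − (23+1)| = |-8| = 8 ≤ 2√23 ≈ 9.5917 ✓.


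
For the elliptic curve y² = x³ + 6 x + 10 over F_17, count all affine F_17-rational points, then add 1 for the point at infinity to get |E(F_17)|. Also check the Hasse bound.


Affine points = {(1, 0), (2, 8), (2, 9), (3, 2), (3, 15), (4, 8), (4, 9), (7, 2), (7, 15), (8, 3), (8, 14), (10, 4), (10, 13), (11, 8), (11, 9), (12, 5), (12, 12), (14, 4), (14, 13)}; affine count = 19; |E(F_17)| = 20.

Discriminant check: Δ ∝ 4a³ + 27b² = 4·6³ + 27·10² = 4·216 + 27·100 ≡ 11 (mod 17). Nonzero ⇒ E is nonsingular.
For each x ∈ F_17, compute rhs = x³ + 6·x + 10 mod 17, then count y ∈ F_17 with y² ≡ rhs.
  x = 0: rhs = 10, matching y values: none (0 points).
  x = 1: rhs = 0, matching y values: 0 (1 points).
  x = 2: rhs = 13, matching y values: 8, 9 (2 points).
  x = 3: rhs = 4, matching y values: 2, 15 (2 points).
  x = 4: rhs = 13, matching y values: 8, 9 (2 points).
  x = 5: rhs = 12, matching y values: none (0 points).
  x = 6: rhs = 7, matching y values: none (0 points).
  x = 7: rhs = 4, matching y values: 2, 15 (2 points).
  x = 8: rhs = 9, matching y values: 3, 14 (2 points).
  x = 9: rhs = 11, matching y values: none (0 points).
  x = 10: rhs = 16, matching y values: 4, 13 (2 points).
  x = 11: rhs = 13, matching y values: 8, 9 (2 points).
  x = 12: rhs = 8, matching y values: 5, 12 (2 points).
  x = 13: rhs = 7, matching y values: none (0 points).
  x = 14: rhs = 16, matching y values: 4, 13 (2 points).
  x = 15: rhs = 7, matching y values: none (0 points).
  x = 16: rhs = 3, matching y values: none (0 points).
Total affine count: 19.
Full point count |E(F_17)| = 19 + 1 = 20.
Hasse bound: |20 − (17+1)| = |2| = 2 ≤ 2√17 ≈ 8.2462 ✓.


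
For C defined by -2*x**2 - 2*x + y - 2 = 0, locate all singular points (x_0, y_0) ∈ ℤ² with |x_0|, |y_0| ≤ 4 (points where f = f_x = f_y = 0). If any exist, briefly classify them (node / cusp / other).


No singular points in the scanned grid; C is smooth there.

Compute partial derivatives:
  f_x = -4*x - 2.
  f_y = 1.
f_y = 1 is a nonzero constant, so f_y never vanishes: no point (x, y) can satisfy f = f_x = f_y = 0. In particular no (x, y) ∈ {−4, ..., 4}² is singular; the curve is smooth.


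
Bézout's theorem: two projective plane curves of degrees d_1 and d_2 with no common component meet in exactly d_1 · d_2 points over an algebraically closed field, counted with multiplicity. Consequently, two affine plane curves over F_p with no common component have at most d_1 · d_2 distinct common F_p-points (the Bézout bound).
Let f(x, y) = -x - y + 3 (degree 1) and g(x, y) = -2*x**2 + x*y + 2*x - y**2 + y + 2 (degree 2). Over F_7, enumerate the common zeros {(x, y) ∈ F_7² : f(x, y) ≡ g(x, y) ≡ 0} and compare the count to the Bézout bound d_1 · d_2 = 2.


Common zeros: {(2, 1), (4, 6)}; count = 2; Bézout bound = 2.

deg(f) = 1, deg(g) = 2, so Bézout bound = 2.
Scan x ∈ F_7. For each x, list the y ∈ F_7 with f(x, y) ≡ 0 and those with g(x, y) ≡ 0 (mod 7); the common zeros in that column are the intersection.
  x = 0: f ≡ 0 at y ∈ {3}; g ≡ 0 at y ∈ {2, 6}; common: ∅.
  x = 1: f ≡ 0 at y ∈ {2}; g ≡ 0 at y ∈ ∅; common: ∅.
  x = 2: f ≡ 0 at y ∈ {1}; g ≡ 0 at y ∈ {1, 2}; common: {1}.
  x = 3: f ≡ 0 at y ∈ {0}; g ≡ 0 at y ∈ {1, 3}; common: ∅.
  x = 4: f ≡ 0 at y ∈ {6}; g ≡ 0 at y ∈ {6}; common: {6}.
  x = 5: f ≡ 0 at y ∈ {5}; g ≡ 0 at y ∈ ∅; common: ∅.
  x = 6: f ≡ 0 at y ∈ {4}; g ≡ 0 at y ∈ ∅; common: ∅.
Collecting: common zeros = {(2, 1), (4, 6)}, so the count is 2.
Comparison with the Bézout bound: 2 ≤ 2 = deg(f)·deg(g), as expected for curves with no common component (the bound is attained).


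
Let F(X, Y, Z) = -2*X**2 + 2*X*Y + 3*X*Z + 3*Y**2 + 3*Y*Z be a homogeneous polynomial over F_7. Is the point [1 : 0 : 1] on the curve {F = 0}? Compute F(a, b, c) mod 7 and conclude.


F(1,0,1) ≡ 1 (mod 7); P is NOT on the curve.

Evaluate F(1, 0, 1) term-by-term (mod 7).
  -2*X**2 ↦ -2·1·1·1 = -2
  2*X*Y ↦ 2·1·0·1 = 0
  3*X*Z ↦ 3·1·1·1 = 3
  3*Y**2 ↦ 3·1·0·1 = 0
  3*Y*Z ↦ 3·1·0·1 = 0
Sum: F(1, 0, 1) = (-2) + (0) + (3) + (0) + (0) = 1.
Reducing mod 7: 1 ≡ 1 (mod 7).
Since F(a, b, c) ≡ 1 ≠ 0 (mod 7), P does NOT lie on the curve.


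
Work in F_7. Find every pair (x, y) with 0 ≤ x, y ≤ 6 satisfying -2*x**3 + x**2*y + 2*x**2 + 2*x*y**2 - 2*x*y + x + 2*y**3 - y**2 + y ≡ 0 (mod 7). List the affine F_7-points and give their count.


Affine F_7-points: {(0, 0), (0, 2), (1, 2), (1, 6), (2, 1), (4, 5), (5, 1), (6, 3)}; count = 8.

For each of the 49 pairs (x, y) ∈ F_7², evaluate f(x, y) mod 7. Record the zeros.
  x = 0: [0↦0, 1↦2, 2↦0, 3↦6, 4↦4, 5↦6, 6↦3]  zeros at y ∈ {0, 2}
  x = 1: [0↦1, 1↦4, 2↦0, 3↦1, 4↦5, 5↦3, 6↦0]  zeros at y ∈ {2, 6}
  x = 2: [0↦1, 1↦0, 2↦3, 3↦1, 4↦6, 5↦2, 6↦1]  zeros at y ∈ {1}
  x = 3: [0↦2, 1↦6, 2↦4, 3↦1, 4↦2, 5↦5, 6↦1]  zeros at y ∈ ∅
  x = 4: [0↦6, 1↦3, 2↦5, 3↦3, 4↦2, 5↦0, 6↦2]  zeros at y ∈ {5}
  x = 5: [0↦1, 1↦0, 2↦1, 3↦2, 4↦1, 5↦3, 6↦6]  zeros at y ∈ {1}
  x = 6: [0↦3, 1↦6, 2↦1, 3↦0, 4↦1, 5↦2, 6↦1]  zeros at y ∈ {3}
Collecting zeros: affine points = {(0, 0), (0, 2), (1, 2), (1, 6), (2, 1), (4, 5), (5, 1), (6, 3)}.
Total count |C(F_7)_aff| = 8.


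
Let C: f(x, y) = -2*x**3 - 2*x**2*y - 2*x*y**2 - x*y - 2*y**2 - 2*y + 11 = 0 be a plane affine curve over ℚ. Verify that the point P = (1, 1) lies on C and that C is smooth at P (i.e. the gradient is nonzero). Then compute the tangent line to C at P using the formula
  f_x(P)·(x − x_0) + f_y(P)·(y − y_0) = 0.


Tangent line at P: -13*x - 13*y + 26 = 0.

Step 1: f(1, 1) = 0, so P lies on C.
Step 2: partial derivatives
  f_x(x, y) = -6*x**2 - 4*x*y - 2*y**2 - y, f_y(x, y) = -2*x**2 - 4*x*y - x - 4*y - 2.
  f_x(P) = -13, f_y(P) = -13 (gradient nonzero, so P is smooth).
Step 3: tangent line at P: -13·(x − 1) + -13·(y − 1) = 0.
Expanding: -13*x - 13*y + 26 = 0.


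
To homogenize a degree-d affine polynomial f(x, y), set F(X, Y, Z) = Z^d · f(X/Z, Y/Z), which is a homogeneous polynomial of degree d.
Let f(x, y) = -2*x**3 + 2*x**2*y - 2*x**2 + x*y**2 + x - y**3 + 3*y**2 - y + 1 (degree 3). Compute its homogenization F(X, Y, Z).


F(X, Y, Z) = -2*X**3 + 2*X**2*Y - 2*X**2*Z + X*Y**2 + X*Z**2 - Y**3 + 3*Y**2*Z - Y*Z**2 + Z**3

deg(f) = 3.
Substitute x = X/Z, y = Y/Z into f, then multiply by Z^3.
  monomial -2·x^3·y^0 ↦ -2·X^3·Y^0·Z^0.
  monomial 2·x^2·y^1 ↦ 2·X^2·Y^1·Z^0.
  monomial -2·x^2·y^0 ↦ -2·X^2·Y^0·Z^1.
  monomial 1·x^1·y^2 ↦ 1·X^1·Y^2·Z^0.
  monomial 1·x^1·y^0 ↦ 1·X^1·Y^0·Z^2.
  monomial -1·x^0·y^3 ↦ -1·X^0·Y^3·Z^0.
  monomial 3·x^0·y^2 ↦ 3·X^0·Y^2·Z^1.
  monomial -1·x^0·y^1 ↦ -1·X^0·Y^1·Z^2.
  monomial 1·x^0·y^0 ↦ 1·X^0·Y^0·Z^3.
Collecting: F(X, Y, Z) = -2*X**3 + 2*X**2*Y - 2*X**2*Z + X*Y**2 + X*Z**2 - Y**3 + 3*Y**2*Z - Y*Z**2 + Z**3.


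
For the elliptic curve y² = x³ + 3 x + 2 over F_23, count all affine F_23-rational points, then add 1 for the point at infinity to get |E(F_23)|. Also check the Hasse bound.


Affine points = {(0, 5), (0, 18), (1, 11), (1, 12), (2, 4), (2, 19), (4, 3), (4, 20), (5, 2), (5, 21), (6, 11), (6, 12), (8, 3), (8, 20), (11, 3), (11, 20), (12, 8), (12, 15), (15, 8), (15, 15), (16, 11), (16, 12), (18, 0), (19, 8), (19, 15), (20, 9), (20, 14)}; affine count = 27; |E(F_23)| = 28.

Discriminant check: Δ ∝ 4a³ + 27b² = 4·3³ + 27·2² = 4·27 + 27·4 ≡ 9 (mod 23). Nonzero ⇒ E is nonsingular.
For each x ∈ F_23, compute rhs = x³ + 3·x + 2 mod 23, then count y ∈ F_23 with y² ≡ rhs.
  x = 0: rhs = 2, matching y values: 5, 18 (2 points).
  x = 1: rhs = 6, matching y values: 11, 12 (2 points).
  x = 2: rhs = 16, matching y values: 4, 19 (2 points).
  x = 3: rhs = 15, matching y values: none (0 points).
  x = 4: rhs = 9, matching y values: 3, 20 (2 points).
  x = 5: rhs = 4, matching y values: 2, 21 (2 points).
  x = 6: rhs = 6, matching y values: 11, 12 (2 points).
  x = 7: rhs = 21, matching y values: none (0 points).
  x = 8: rhs = 9, matching y values: 3, 20 (2 points).
  x = 9: rhs = 22, matching y values: none (0 points).
  x = 10: rhs = 20, matching y values: none (0 points).
  x = 11: rhs = 9, matching y values: 3, 20 (2 points).
  x = 12: rhs = 18, matching y values: 8, 15 (2 points).
  x = 13: rhs = 7, matching y values: none (0 points).
  x = 14: rhs = 5, matching y values: none (0 points).
  x = 15: rhs = 18, matching y values: 8, 15 (2 points).
  x = 16: rhs = 6, matching y values: 11, 12 (2 points).
  x = 17: rhs = 21, matching y values: none (0 points).
  x = 18: rhs = 0, matching y values: 0 (1 points).
  x = 19: rhs = 18, matching y values: 8, 15 (2 points).
  x = 20: rhs = 12, matching y values: 9, 14 (2 points).
  x = 21: rhs = 11, matching y values: none (0 points).
  x = 22: rhs = 21, matching y values: none (0 points).
Total affine count: 27.
Full point count |E(F_23)| = 27 + 1 = 28.
Hasse bound: |28 − (23+1)| = |4| = 4 ≤ 2√23 ≈ 9.5917 ✓.


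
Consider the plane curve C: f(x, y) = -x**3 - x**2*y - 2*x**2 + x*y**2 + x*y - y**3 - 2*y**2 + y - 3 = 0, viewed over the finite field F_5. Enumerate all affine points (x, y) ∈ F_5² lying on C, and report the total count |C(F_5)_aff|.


Affine F_5-points: {(0, 1), (0, 3), (0, 4), (4, 4)}; count = 4.

For each of the 25 pairs (x, y) ∈ F_5², evaluate f(x, y) mod 5. Record the zeros.
  x = 0: [0↦2, 1↦0, 2↦3, 3↦0, 4↦0]  zeros at y ∈ {1, 3, 4}
  x = 1: [0↦4, 1↦3, 2↦4, 3↦1, 4↦3]  zeros at y ∈ ∅
  x = 2: [0↦1, 1↦4, 2↦1, 3↦1, 4↦3]  zeros at y ∈ ∅
  x = 3: [0↦2, 1↦2, 2↦3, 3↦4, 4↦4]  zeros at y ∈ ∅
  x = 4: [0↦1, 1↦1, 2↦4, 3↦4, 4↦0]  zeros at y ∈ {4}
Collecting zeros: affine points = {(0, 1), (0, 3), (0, 4), (4, 4)}.
Total count |C(F_5)_aff| = 4.


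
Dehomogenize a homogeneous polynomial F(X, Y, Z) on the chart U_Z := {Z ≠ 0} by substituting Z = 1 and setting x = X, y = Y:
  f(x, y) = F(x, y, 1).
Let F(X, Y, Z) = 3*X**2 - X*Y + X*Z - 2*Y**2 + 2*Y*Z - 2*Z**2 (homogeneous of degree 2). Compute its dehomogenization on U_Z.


f(x, y) = 3*x**2 - x*y + x - 2*y**2 + 2*y - 2

On U_Z we set Z = 1. Each monomial c·X^i·Y^j·Z^k in F becomes c·x^i·y^j·1^k = c·x^i·y^j.
Substituting Z = 1: F(X, Y, 1) = 3*x**2 - x*y + x - 2*y**2 + 2*y - 2.
Note: deg(f) ≤ deg(F) = 2; strict inequality happens when F is divisible by Z (lost terms).


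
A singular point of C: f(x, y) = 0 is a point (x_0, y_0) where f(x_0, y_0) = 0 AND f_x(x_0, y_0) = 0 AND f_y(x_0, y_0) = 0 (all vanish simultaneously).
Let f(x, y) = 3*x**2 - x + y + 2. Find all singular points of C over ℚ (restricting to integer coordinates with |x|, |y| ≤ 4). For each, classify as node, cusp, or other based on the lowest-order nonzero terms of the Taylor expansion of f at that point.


No singular points in the scanned grid; C is smooth there.

Compute partial derivatives:
  f_x = 6*x - 1.
  f_y = 1.
f_y = 1 is a nonzero constant, so f_y never vanishes: no point (x, y) can satisfy f = f_x = f_y = 0. In particular no (x, y) ∈ {−4, ..., 4}² is singular; the curve is smooth.


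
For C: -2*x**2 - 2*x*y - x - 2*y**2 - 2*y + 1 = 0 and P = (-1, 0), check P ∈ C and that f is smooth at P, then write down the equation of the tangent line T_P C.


Tangent line at P: 3*x + 3 = 0.

Step 1: f(-1, 0) = 0, so P lies on C.
Step 2: partial derivatives
  f_x(x, y) = -4*x - 2*y - 1, f_y(x, y) = -2*x - 4*y - 2.
  f_x(P) = 3, f_y(P) = 0 (gradient nonzero, so P is smooth).
Step 3: tangent line at P: 3·(x − -1) + 0·(y − 0) = 0.
Expanding: 3*x + 3 = 0.


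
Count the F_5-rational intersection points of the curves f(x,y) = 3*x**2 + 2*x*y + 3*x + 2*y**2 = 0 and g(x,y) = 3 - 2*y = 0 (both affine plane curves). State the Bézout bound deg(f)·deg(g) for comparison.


Common zeros: ∅; count = 0; Bézout bound = 2.

deg(f) = 2, deg(g) = 1, so Bézout bound = 2.
Scan x ∈ F_5. For each x, list the y ∈ F_5 with f(x, y) ≡ 0 and those with g(x, y) ≡ 0 (mod 5); the common zeros in that column are the intersection.
  x = 0: f ≡ 0 at y ∈ {0}; g ≡ 0 at y ∈ {4}; common: ∅.
  x = 1: f ≡ 0 at y ∈ {1, 3}; g ≡ 0 at y ∈ {4}; common: ∅.
  x = 2: f ≡ 0 at y ∈ ∅; g ≡ 0 at y ∈ {4}; common: ∅.
  x = 3: f ≡ 0 at y ∈ ∅; g ≡ 0 at y ∈ {4}; common: ∅.
  x = 4: f ≡ 0 at y ∈ {0, 1}; g ≡ 0 at y ∈ {4}; common: ∅.
Collecting: common zeros = ∅, so the count is 0.
Comparison with the Bézout bound: 0 ≤ 2 = deg(f)·deg(g), as expected for curves with no common component (the affine F_5-count falls short of the bound because intersections may lie at infinity, over extension fields, or carry multiplicity).


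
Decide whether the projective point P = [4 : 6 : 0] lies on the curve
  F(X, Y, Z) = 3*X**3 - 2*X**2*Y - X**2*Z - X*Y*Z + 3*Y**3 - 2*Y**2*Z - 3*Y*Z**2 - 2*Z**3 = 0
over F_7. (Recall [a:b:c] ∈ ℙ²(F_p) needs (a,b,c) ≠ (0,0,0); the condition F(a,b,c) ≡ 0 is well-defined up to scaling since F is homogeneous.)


F(4,6,0) ≡ 4 (mod 7); P is NOT on the curve.

Evaluate F(4, 6, 0) term-by-term (mod 7).
  3*X**3 ↦ 3·64·1·1 = 192
  -2*X**2*Y ↦ -2·16·6·1 = -192
  -X**2*Z ↦ -1·16·1·0 = 0
  -X*Y*Z ↦ -1·4·6·0 = 0
  3*Y**3 ↦ 3·1·216·1 = 648
  -2*Y**2*Z ↦ -2·1·36·0 = 0
  -3*Y*Z**2 ↦ -3·1·6·0 = 0
  -2*Z**3 ↦ -2·1·1·0 = 0
Sum: F(4, 6, 0) = (192) + (-192) + (0) + (0) + (648) + (0) + (0) + (0) = 648.
Reducing mod 7: 648 ≡ 4 (mod 7).
Since F(a, b, c) ≡ 4 ≠ 0 (mod 7), P does NOT lie on the curve.


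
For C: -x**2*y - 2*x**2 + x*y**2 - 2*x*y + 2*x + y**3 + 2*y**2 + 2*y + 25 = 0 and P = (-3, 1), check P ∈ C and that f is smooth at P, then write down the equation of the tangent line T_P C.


Tangent line at P: 19*x + 57 = 0.

Step 1: f(-3, 1) = 0, so P lies on C.
Step 2: partial derivatives
  f_x(x, y) = -2*x*y - 4*x + y**2 - 2*y + 2, f_y(x, y) = -x**2 + 2*x*y - 2*x + 3*y**2 + 4*y + 2.
  f_x(P) = 19, f_y(P) = 0 (gradient nonzero, so P is smooth).
Step 3: tangent line at P: 19·(x − -3) + 0·(y − 1) = 0.
Expanding: 19*x + 57 = 0.


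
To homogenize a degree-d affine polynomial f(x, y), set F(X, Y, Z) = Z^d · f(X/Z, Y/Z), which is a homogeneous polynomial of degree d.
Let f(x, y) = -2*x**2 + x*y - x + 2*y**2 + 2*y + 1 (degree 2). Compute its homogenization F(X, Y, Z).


F(X, Y, Z) = -2*X**2 + X*Y - X*Z + 2*Y**2 + 2*Y*Z + Z**2

deg(f) = 2.
Substitute x = X/Z, y = Y/Z into f, then multiply by Z^2.
  monomial -2·x^2·y^0 ↦ -2·X^2·Y^0·Z^0.
  monomial 1·x^1·y^1 ↦ 1·X^1·Y^1·Z^0.
  monomial -1·x^1·y^0 ↦ -1·X^1·Y^0·Z^1.
  monomial 2·x^0·y^2 ↦ 2·X^0·Y^2·Z^0.
  monomial 2·x^0·y^1 ↦ 2·X^0·Y^1·Z^1.
  monomial 1·x^0·y^0 ↦ 1·X^0·Y^0·Z^2.
Collecting: F(X, Y, Z) = -2*X**2 + X*Y - X*Z + 2*Y**2 + 2*Y*Z + Z**2.


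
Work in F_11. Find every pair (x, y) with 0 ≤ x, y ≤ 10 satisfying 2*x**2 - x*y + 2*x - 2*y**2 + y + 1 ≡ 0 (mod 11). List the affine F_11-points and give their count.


Affine F_11-points: {(0, 1), (0, 5), (5, 1), (5, 8), (6, 4), (6, 10), (7, 3), (7, 5), (9, 8), (9, 10), (10, 3), (10, 9)}; count = 12.

For each of the 121 pairs (x, y) ∈ F_11², evaluate f(x, y) mod 11. Record the zeros.
  x = 0: [0↦1, 1↦0, 2↦6, 3↦8, 4↦6, 5↦0, 6↦1, 7↦9, 8↦2, 9↦2, 10↦9]  zeros at y ∈ {1, 5}
  x = 1: [0↦5, 1↦3, 2↦8, 3↦9, 4↦6, 5↦10, 6↦10, 7↦6, 8↦9, 9↦8, 10↦3]  zeros at y ∈ ∅
  x = 2: [0↦2, 1↦10, 2↦3, 3↦3, 4↦10, 5↦2, 6↦1, 7↦7, 8↦9, 9↦7, 10↦1]  zeros at y ∈ ∅
  x = 3: [0↦3, 1↦10, 2↦2, 3↦1, 4↦7, 5↦9, 6↦7, 7↦1, 8↦2, 9↦10, 10↦3]  zeros at y ∈ ∅
  x = 4: [0↦8, 1↦3, 2↦5, 3↦3, 4↦8, 5↦9, 6↦6, 7↦10, 8↦10, 9↦6, 10↦9]  zeros at y ∈ ∅
  x = 5: [0↦6, 1↦0, 2↦1, 3↦9, 4↦2, 5↦2, 6↦9, 7↦1, 8↦0, 9↦6, 10↦8]  zeros at y ∈ {1, 8}
  x = 6: [0↦8, 1↦1, 2↦1, 3↦8, 4↦0, 5↦10, 6↦5, 7↦7, 8↦5, 9↦10, 10↦0]  zeros at y ∈ {4, 10}
  x = 7: [0↦3, 1↦6, 2↦5, 3↦0, 4↦2, 5↦0, 6↦5, 7↦6, 8↦3, 9↦7, 10↦7]  zeros at y ∈ {3, 5}
  x = 8: [0↦2, 1↦4, 2↦2, 3↦7, 4↦8, 5↦5, 6↦9, 7↦9, 8↦5, 9↦8, 10↦7]  zeros at y ∈ ∅
  x = 9: [0↦5, 1↦6, 2↦3, 3↦7, 4↦7, 5↦3, 6↦6, 7↦5, 8↦0, 9↦2, 10↦0]  zeros at y ∈ {8, 10}
  x = 10: [0↦1, 1↦1, 2↦8, 3↦0, 4↦10, 5↦5, 6↦7, 7↦5, 8↦10, 9↦0, 10↦8]  zeros at y ∈ {3, 9}
Collecting zeros: affine points = {(0, 1), (0, 5), (5, 1), (5, 8), (6, 4), (6, 10), (7, 3), (7, 5), (9, 8), (9, 10), (10, 3), (10, 9)}.
Total count |C(F_11)_aff| = 12.


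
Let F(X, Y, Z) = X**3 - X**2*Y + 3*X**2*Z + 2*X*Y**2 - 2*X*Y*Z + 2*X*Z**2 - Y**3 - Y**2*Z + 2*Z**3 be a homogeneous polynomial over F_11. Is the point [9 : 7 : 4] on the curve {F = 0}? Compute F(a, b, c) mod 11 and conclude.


F(9,7,4) ≡ 3 (mod 11); P is NOT on the curve.

Evaluate F(9, 7, 4) term-by-term (mod 11).
  X**3 ↦ 1·729·1·1 = 729
  -X**2*Y ↦ -1·81·7·1 = -567
  3*X**2*Z ↦ 3·81·1·4 = 972
  2*X*Y**2 ↦ 2·9·49·1 = 882
  -2*X*Y*Z ↦ -2·9·7·4 = -504
  2*X*Z**2 ↦ 2·9·1·16 = 288
  -Y**3 ↦ -1·1·343·1 = -343
  -Y**2*Z ↦ -1·1·49·4 = -196
  2*Z**3 ↦ 2·1·1·64 = 128
Sum: F(9, 7, 4) = (729) + (-567) + (972) + (882) + (-504) + (288) + (-343) + (-196) + (128) = 1389.
Reducing mod 11: 1389 ≡ 3 (mod 11).
Since F(a, b, c) ≡ 3 ≠ 0 (mod 11), P does NOT lie on the curve.


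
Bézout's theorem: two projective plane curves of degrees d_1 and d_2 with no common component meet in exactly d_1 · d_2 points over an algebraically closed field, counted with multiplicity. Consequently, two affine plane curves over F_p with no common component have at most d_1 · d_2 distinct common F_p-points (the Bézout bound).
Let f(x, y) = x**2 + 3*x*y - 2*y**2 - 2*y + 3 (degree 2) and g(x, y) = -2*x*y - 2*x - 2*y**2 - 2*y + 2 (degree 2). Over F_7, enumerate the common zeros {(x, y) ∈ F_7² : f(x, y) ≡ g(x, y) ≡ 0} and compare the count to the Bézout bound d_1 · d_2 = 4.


Common zeros: ∅; count = 0; Bézout bound = 4.

deg(f) = 2, deg(g) = 2, so Bézout bound = 4.
Scan x ∈ F_7. For each x, list the y ∈ F_7 with f(x, y) ≡ 0 and those with g(x, y) ≡ 0 (mod 7); the common zeros in that column are the intersection.
  x = 0: f ≡ 0 at y ∈ {3}; g ≡ 0 at y ∈ ∅; common: ∅.
  x = 1: f ≡ 0 at y ∈ ∅; g ≡ 0 at y ∈ {0, 5}; common: ∅.
  x = 2: f ≡ 0 at y ∈ {0, 2}; g ≡ 0 at y ∈ ∅; common: ∅.
  x = 3: f ≡ 0 at y ∈ ∅; g ≡ 0 at y ∈ {1, 2}; common: ∅.
  x = 4: f ≡ 0 at y ∈ {6}; g ≡ 0 at y ∈ ∅; common: ∅.
  x = 5: f ≡ 0 at y ∈ {0, 3}; g ≡ 0 at y ∈ ∅; common: ∅.
  x = 6: f ≡ 0 at y ∈ {2, 6}; g ≡ 0 at y ∈ {3, 4}; common: ∅.
Collecting: common zeros = ∅, so the count is 0.
Comparison with the Bézout bound: 0 ≤ 4 = deg(f)·deg(g), as expected for curves with no common component (the affine F_7-count falls short of the bound because intersections may lie at infinity, over extension fields, or carry multiplicity).
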